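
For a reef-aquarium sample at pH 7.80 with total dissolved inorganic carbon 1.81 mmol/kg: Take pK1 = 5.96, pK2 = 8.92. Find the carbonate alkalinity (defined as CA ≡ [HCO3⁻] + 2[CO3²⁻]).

CA = 1.91 mmol/kg

CA = [HCO3⁻] + 2[CO3²⁻] = (α₁ + 2α₂)·DIC
At pH 7.80: [H⁺]/K1 = 10^-1.84 = 0.014454, K2/[H⁺] = 10^-1.12 = 0.075858
α₁ = 1/(1 + 0.014454 + 0.075858) = 1/1.0903 = 0.9172; α₂ = α₁·K2/[H⁺] = 0.06957
α₁ + 2α₂ = 1.0563
CA = 1.0563 × 1.81 = 1.91 mmol/kg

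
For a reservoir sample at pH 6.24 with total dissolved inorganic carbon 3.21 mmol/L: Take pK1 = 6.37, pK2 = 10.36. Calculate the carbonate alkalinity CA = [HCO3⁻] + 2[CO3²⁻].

CA = 1.37 mmol/L

CA = [HCO3⁻] + 2[CO3²⁻] = (α₁ + 2α₂)·DIC
At pH 6.24: [H⁺]/K1 = 10^0.13 = 1.3490, K2/[H⁺] = 10^-4.12 = 7.5858×10^-5
α₁ = 1/(1 + 1.3490 + 7.5858×10^-5) = 1/2.3490 = 0.4257; α₂ = α₁·K2/[H⁺] = 3.229×10^-5
α₁ + 2α₂ = 0.4258
CA = 0.4258 × 3.21 = 1.37 mmol/L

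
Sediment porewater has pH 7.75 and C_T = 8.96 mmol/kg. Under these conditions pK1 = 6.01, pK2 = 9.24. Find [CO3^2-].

α₂ = 1 / (1 + [H⁺]/K2 + [H⁺]²/(K1K2)) = 1 / (1 + 10^+1.49 + 10^-0.25)
   = 1 / (1 + 30.903 + 0.56234) = 1/32.465 = 0.03080
[CO3²⁻] = α₂ × DIC = 0.03080 × 8.96 = 0.276 mmol/kg

[CO3²⁻] = 0.276 mmol/kg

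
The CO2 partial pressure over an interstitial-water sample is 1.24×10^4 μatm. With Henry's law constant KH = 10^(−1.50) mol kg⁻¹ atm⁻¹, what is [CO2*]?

KH = 10^(−1.50) = 3.162×10^-2 mol kg⁻¹ atm⁻¹
[CO2*] = KH · pCO2 = 3.162×10^-2 × 1.24×10^4×10^-6 atm = 3.92×10^-4 mol/kg

[CO2*] = 392 μmol/kg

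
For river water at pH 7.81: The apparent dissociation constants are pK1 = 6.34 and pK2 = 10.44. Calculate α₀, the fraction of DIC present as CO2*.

α₀ = 1 / (1 + K1/[H⁺] + K1K2/[H⁺]²) = 1 / (1 + 10^+1.47 + 10^-1.16)
   = 1 / (1 + 29.512 + 0.069183) = 1/30.581 = 0.03270

α₀ = 0.0327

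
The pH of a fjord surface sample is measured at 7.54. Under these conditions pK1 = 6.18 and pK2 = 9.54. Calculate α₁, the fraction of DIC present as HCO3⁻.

α₁ = 1 / (1 + [H⁺]/K1 + K2/[H⁺]) = 1 / (1 + 10^-1.36 + 10^-2.00)
   = 1 / (1 + 0.043652 + 0.010000) = 1/1.0537 = 0.9491

α₁ = 0.949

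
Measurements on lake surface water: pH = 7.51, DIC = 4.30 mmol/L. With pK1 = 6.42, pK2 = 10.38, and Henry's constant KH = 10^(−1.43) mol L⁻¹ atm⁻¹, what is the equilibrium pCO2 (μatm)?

pCO2 = 8690 μatm

α₀ = 1 / (1 + K1/[H⁺] + K1K2/[H⁺]²) = 1 / (1 + 10^+1.09 + 10^-1.78)
   = 1 / (1 + 12.303 + 0.016596) = 1/13.319 = 0.07508
[CO2*] = α₀ × DIC = 0.07508 × 4.30 = 0.3228 mmol/L
pCO2 = [CO2*]/KH = 3.228×10^-4 / 3.715×10^-2 = 8690 μatm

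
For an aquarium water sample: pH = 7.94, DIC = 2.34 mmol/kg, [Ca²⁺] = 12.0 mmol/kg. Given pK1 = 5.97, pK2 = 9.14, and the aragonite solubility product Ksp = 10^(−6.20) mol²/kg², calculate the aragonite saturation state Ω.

α₂ = 1 / (1 + [H⁺]/K2 + [H⁺]²/(K1K2)) = 1 / (1 + 10^+1.20 + 10^-0.77)
   = 1 / (1 + 15.849 + 0.16982) = 1/17.019 = 0.05876
[CO3²⁻] = α₂ × DIC = 0.05876 × 2.34 = 0.1375 mmol/kg
Ksp = 10^(−6.20) = 6.310×10^-7
Ω = [Ca²⁺][CO3²⁻]/Ksp = (12.0×10^-3)(1.375×10^-4) / 6.310×10^-7 = 2.61

Ω = 2.61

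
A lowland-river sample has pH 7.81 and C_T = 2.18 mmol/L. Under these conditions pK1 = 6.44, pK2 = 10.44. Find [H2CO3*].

α₀ = 1 / (1 + K1/[H⁺] + K1K2/[H⁺]²) = 1 / (1 + 10^+1.37 + 10^-1.26)
   = 1 / (1 + 23.442 + 0.054954) = 1/24.497 = 0.04082
[CO2*] = α₀ × DIC = 0.04082 × 2.18 = 0.0890 mmol/L

[CO2*] = 0.0890 mmol/L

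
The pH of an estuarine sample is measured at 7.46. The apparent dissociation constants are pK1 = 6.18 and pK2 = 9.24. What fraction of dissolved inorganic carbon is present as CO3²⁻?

α₂ = 0.0155

α₂ = 1 / (1 + [H⁺]/K2 + [H⁺]²/(K1K2)) = 1 / (1 + 10^+1.78 + 10^+0.50)
   = 1 / (1 + 60.256 + 3.1623) = 1/64.418 = 0.01552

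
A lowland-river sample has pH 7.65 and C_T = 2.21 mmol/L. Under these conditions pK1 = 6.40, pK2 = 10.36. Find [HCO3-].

α₁ = 1 / (1 + [H⁺]/K1 + K2/[H⁺]) = 1 / (1 + 10^-1.25 + 10^-2.71)
   = 1 / (1 + 0.056234 + 0.0019498) = 1/1.0582 = 0.9450
[HCO3⁻] = α₁ × DIC = 0.9450 × 2.21 = 2.09 mmol/L

[HCO3⁻] = 2.09 mmol/L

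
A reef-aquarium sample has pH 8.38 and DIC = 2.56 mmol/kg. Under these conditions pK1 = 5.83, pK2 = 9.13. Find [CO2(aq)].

[CO2*] = 6.11 μmol/kg

α₀ = 1 / (1 + K1/[H⁺] + K1K2/[H⁺]²) = 1 / (1 + 10^+2.55 + 10^+1.80)
   = 1 / (1 + 354.81 + 63.096) = 1/418.91 = 0.002387
[CO2*] = α₀ × DIC = 0.002387 × 2.56 = 0.00611 mmol/kg = 6.11 μmol/kg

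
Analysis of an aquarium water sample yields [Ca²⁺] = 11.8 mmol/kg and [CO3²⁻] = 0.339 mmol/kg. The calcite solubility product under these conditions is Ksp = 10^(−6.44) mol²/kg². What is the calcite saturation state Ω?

Ω = 11.0

Ksp = 10^(−6.44) = 3.631×10^-7
Ω = [Ca²⁺][CO3²⁻]/Ksp = (11.8×10^-3)(0.339×10^-3) / 3.631×10^-7 = 11.0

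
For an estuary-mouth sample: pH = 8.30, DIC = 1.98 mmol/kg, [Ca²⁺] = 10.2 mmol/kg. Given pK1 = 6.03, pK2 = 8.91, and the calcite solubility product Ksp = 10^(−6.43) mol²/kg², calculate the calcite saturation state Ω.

α₂ = 1 / (1 + [H⁺]/K2 + [H⁺]²/(K1K2)) = 1 / (1 + 10^+0.61 + 10^-1.66)
   = 1 / (1 + 4.0738 + 0.021878) = 1/5.0957 = 0.1962
[CO3²⁻] = α₂ × DIC = 0.1962 × 1.98 = 0.3886 mmol/kg
Ksp = 10^(−6.43) = 3.715×10^-7
Ω = [Ca²⁺][CO3²⁻]/Ksp = (10.2×10^-3)(3.886×10^-4) / 3.715×10^-7 = 10.7

Ω = 10.7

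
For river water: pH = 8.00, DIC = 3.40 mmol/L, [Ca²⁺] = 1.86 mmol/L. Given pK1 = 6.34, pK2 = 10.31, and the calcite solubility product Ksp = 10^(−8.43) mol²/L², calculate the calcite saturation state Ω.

Ω = 8.12

α₂ = 1 / (1 + [H⁺]/K2 + [H⁺]²/(K1K2)) = 1 / (1 + 10^+2.31 + 10^+0.65)
   = 1 / (1 + 204.17 + 4.4668) = 1/209.64 = 0.004770
[CO3²⁻] = α₂ × DIC = 0.004770 × 3.40 = 0.01622 mmol/L = 16.22 μmol/L
Ksp = 10^(−8.43) = 3.715×10^-9
Ω = [Ca²⁺][CO3²⁻]/Ksp = (1.86×10^-3)(1.622×10^-5) / 3.715×10^-9 = 8.12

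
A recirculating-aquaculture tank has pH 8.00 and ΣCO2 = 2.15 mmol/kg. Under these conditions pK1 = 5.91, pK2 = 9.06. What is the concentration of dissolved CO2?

α₀ = 1 / (1 + K1/[H⁺] + K1K2/[H⁺]²) = 1 / (1 + 10^+2.09 + 10^+1.03)
   = 1 / (1 + 123.03 + 10.715) = 1/134.74 = 0.007422
[CO2*] = α₀ × DIC = 0.007422 × 2.15 = 0.0160 mmol/kg = 16.0 μmol/kg

[CO2*] = 16.0 μmol/kg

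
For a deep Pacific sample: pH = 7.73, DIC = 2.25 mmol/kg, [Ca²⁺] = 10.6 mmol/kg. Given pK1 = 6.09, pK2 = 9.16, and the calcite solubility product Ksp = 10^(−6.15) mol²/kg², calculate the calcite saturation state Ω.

α₂ = 1 / (1 + [H⁺]/K2 + [H⁺]²/(K1K2)) = 1 / (1 + 10^+1.43 + 10^-0.21)
   = 1 / (1 + 26.915 + 0.61660) = 1/28.532 = 0.03505
[CO3²⁻] = α₂ × DIC = 0.03505 × 2.25 = 0.07886 mmol/kg
Ksp = 10^(−6.15) = 7.079×10^-7
Ω = [Ca²⁺][CO3²⁻]/Ksp = (10.6×10^-3)(7.886×10^-5) / 7.079×10^-7 = 1.18

Ω = 1.18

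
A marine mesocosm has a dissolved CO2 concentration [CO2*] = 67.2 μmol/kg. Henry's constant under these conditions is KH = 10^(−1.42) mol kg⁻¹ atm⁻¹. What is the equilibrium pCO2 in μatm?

KH = 10^(−1.42) = 3.802×10^-2 mol kg⁻¹ atm⁻¹
pCO2 = [CO2*]/KH = 67.2×10^-6 / 3.802×10^-2 = 1.77×10^-3 atm = 1770 μatm

pCO2 = 1770 μatm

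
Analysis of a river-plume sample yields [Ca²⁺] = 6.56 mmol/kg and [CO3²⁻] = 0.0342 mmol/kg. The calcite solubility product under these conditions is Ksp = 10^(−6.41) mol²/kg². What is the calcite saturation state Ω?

Ksp = 10^(−6.41) = 3.890×10^-7
Ω = [Ca²⁺][CO3²⁻]/Ksp = (6.56×10^-3)(0.0342×10^-3) / 3.890×10^-7 = 0.577

Ω = 0.577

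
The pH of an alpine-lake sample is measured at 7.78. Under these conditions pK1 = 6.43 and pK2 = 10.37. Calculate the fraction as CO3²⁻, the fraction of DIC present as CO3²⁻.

α₂ = 0.00245

α₂ = 1 / (1 + [H⁺]/K2 + [H⁺]²/(K1K2)) = 1 / (1 + 10^+2.59 + 10^+1.24)
   = 1 / (1 + 389.05 + 17.378) = 1/407.42 = 0.002454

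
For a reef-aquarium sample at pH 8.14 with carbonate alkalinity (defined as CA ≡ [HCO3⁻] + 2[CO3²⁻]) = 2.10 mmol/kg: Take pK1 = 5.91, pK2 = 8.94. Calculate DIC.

DIC = 1.86 mmol/kg

CA = [HCO3⁻] + 2[CO3²⁻] = (α₁ + 2α₂)·DIC
At pH 8.14: [H⁺]/K1 = 10^-2.23 = 0.0058884, K2/[H⁺] = 10^-0.80 = 0.15849
α₁ = 1/(1 + 0.0058884 + 0.15849) = 1/1.1644 = 0.8588; α₂ = α₁·K2/[H⁺] = 0.1361
α₁ + 2α₂ = 1.1311
DIC = CA / (α₁ + 2α₂) = 2.10 / 1.1311 = 1.86 mmol/kg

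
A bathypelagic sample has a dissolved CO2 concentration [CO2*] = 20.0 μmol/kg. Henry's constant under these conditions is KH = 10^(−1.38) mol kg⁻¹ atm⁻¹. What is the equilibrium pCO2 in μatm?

pCO2 = 480 μatm

KH = 10^(−1.38) = 4.169×10^-2 mol kg⁻¹ atm⁻¹
pCO2 = [CO2*]/KH = 20.0×10^-6 / 4.169×10^-2 = 4.80×10^-4 atm = 480 μatm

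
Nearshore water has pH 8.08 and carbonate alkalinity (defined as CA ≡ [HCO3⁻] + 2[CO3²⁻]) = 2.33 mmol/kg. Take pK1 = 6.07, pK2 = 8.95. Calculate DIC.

CA = [HCO3⁻] + 2[CO3²⁻] = (α₁ + 2α₂)·DIC
At pH 8.08: [H⁺]/K1 = 10^-2.01 = 0.0097724, K2/[H⁺] = 10^-0.87 = 0.13490
α₁ = 1/(1 + 0.0097724 + 0.13490) = 1/1.1447 = 0.8736; α₂ = α₁·K2/[H⁺] = 0.1178
α₁ + 2α₂ = 1.1093
DIC = CA / (α₁ + 2α₂) = 2.33 / 1.1093 = 2.10 mmol/kg

DIC = 2.10 mmol/kg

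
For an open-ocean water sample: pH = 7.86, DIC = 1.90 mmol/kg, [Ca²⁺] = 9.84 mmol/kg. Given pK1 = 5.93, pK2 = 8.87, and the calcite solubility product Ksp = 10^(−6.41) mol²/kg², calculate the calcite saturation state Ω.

Ω = 4.23

α₂ = 1 / (1 + [H⁺]/K2 + [H⁺]²/(K1K2)) = 1 / (1 + 10^+1.01 + 10^-0.92)
   = 1 / (1 + 10.233 + 0.12023) = 1/11.353 = 0.08808
[CO3²⁻] = α₂ × DIC = 0.08808 × 1.90 = 0.1674 mmol/kg
Ksp = 10^(−6.41) = 3.890×10^-7
Ω = [Ca²⁺][CO3²⁻]/Ksp = (9.84×10^-3)(1.674×10^-4) / 3.890×10^-7 = 4.23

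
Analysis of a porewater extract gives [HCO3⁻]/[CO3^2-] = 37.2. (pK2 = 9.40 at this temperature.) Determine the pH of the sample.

From K2 = [H⁺][CO3^2-]/[HCO3⁻]:  pH = pK2 − log₁₀([HCO3⁻]/[CO3^2-])
log₁₀(37.2) = +1.571
pH = 9.40 − (+1.571) = 7.83

pH = 7.83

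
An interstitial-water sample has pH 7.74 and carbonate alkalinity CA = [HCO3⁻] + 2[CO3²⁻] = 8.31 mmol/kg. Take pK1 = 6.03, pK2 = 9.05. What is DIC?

DIC = 8.09 mmol/kg

CA = [HCO3⁻] + 2[CO3²⁻] = (α₁ + 2α₂)·DIC
At pH 7.74: [H⁺]/K1 = 10^-1.71 = 0.019498, K2/[H⁺] = 10^-1.31 = 0.048978
α₁ = 1/(1 + 0.019498 + 0.048978) = 1/1.0685 = 0.9359; α₂ = α₁·K2/[H⁺] = 0.04584
α₁ + 2α₂ = 1.0276
DIC = CA / (α₁ + 2α₂) = 8.31 / 1.0276 = 8.09 mmol/kg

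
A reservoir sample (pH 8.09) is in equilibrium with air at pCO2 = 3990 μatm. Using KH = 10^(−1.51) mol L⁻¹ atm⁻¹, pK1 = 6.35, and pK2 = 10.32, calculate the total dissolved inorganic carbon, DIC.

[CO2*] = KH · pCO2 = 10^(−1.51) × 3990×10^-6 = 1.233×10^-4 mol/L
α₀ = 1/(1 + K1/[H⁺] + K1K2/[H⁺]²) = 1/(1 + 10^+1.74 + 10^-0.49) = 0.01777
DIC = [CO2*]/α₀ = 1.233×10^-4 / 0.01777 = 6.94 mmol/L

DIC = 6.94 mmol/L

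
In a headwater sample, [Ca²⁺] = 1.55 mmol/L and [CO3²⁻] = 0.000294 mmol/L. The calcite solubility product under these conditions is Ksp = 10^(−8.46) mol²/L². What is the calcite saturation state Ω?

Ksp = 10^(−8.46) = 3.467×10^-9
Ω = [Ca²⁺][CO3²⁻]/Ksp = (1.55×10^-3)(0.000294×10^-3) / 3.467×10^-9 = 0.131

Ω = 0.131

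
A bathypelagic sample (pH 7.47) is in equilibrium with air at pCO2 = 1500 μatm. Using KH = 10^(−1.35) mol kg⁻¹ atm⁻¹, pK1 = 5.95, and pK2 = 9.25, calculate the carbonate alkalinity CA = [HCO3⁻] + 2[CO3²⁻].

CA = 2.29 mmol/kg

[CO2*] = KH · pCO2 = 10^(−1.35) × 1500×10^-6 = 6.700×10^-5 mol/kg
α₀ = 1/(1 + K1/[H⁺] + K1K2/[H⁺]²) = 1/(1 + 10^+1.52 + 10^-0.26) = 0.02885
DIC = [CO2*]/α₀ = 6.700×10^-5 / 0.02885 = 2.322 mmol/kg
CA = (α₁ + 2α₂)·DIC = (0.9553 + 2×0.01585) × 2.322 = 2.29 mmol/kg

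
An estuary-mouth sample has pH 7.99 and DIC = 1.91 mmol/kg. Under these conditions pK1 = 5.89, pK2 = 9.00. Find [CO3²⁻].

α₂ = 1 / (1 + [H⁺]/K2 + [H⁺]²/(K1K2)) = 1 / (1 + 10^+1.01 + 10^-1.09)
   = 1 / (1 + 10.233 + 0.081283) = 1/11.314 = 0.08838
[CO3²⁻] = α₂ × DIC = 0.08838 × 1.91 = 0.169 mmol/kg

[CO3²⁻] = 0.169 mmol/kg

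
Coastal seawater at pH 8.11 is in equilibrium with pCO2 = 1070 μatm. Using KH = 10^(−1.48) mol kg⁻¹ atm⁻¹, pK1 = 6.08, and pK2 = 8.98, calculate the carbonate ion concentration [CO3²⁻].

[CO3²⁻] = 0.512 mmol/kg

[CO2*] = KH · pCO2 = 10^(−1.48) × 1070×10^-6 = 3.543×10^-5 mol/kg
α₀ = 1/(1 + K1/[H⁺] + K1K2/[H⁺]²) = 1/(1 + 10^+2.03 + 10^+1.16) = 0.008156
DIC = [CO2*]/α₀ = 3.543×10^-5 / 0.008156 = 4.344 mmol/kg
[CO3²⁻] = α₂·DIC; α₂ = 0.1179, so [CO3²⁻] = 0.1179 × 4.344 = 0.512 mmol/kg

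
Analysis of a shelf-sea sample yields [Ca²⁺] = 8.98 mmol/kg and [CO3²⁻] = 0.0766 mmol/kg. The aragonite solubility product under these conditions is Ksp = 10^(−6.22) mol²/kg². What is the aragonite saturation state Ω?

Ksp = 10^(−6.22) = 6.026×10^-7
Ω = [Ca²⁺][CO3²⁻]/Ksp = (8.98×10^-3)(0.0766×10^-3) / 6.026×10^-7 = 1.14

Ω = 1.14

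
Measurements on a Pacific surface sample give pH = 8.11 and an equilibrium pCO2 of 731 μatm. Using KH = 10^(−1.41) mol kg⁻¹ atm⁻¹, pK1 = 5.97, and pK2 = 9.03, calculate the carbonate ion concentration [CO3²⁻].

[CO2*] = KH · pCO2 = 10^(−1.41) × 731×10^-6 = 2.844×10^-5 mol/kg
α₀ = 1/(1 + K1/[H⁺] + K1K2/[H⁺]²) = 1/(1 + 10^+2.14 + 10^+1.22) = 0.006425
DIC = [CO2*]/α₀ = 2.844×10^-5 / 0.006425 = 4.426 mmol/kg
[CO3²⁻] = α₂·DIC; α₂ = 0.1066, so [CO3²⁻] = 0.1066 × 4.426 = 0.472 mmol/kg

[CO3²⁻] = 0.472 mmol/kg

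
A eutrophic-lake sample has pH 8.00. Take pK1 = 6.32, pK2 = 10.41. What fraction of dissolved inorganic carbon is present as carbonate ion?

α₂ = 1 / (1 + [H⁺]/K2 + [H⁺]²/(K1K2)) = 1 / (1 + 10^+2.41 + 10^+0.73)
   = 1 / (1 + 257.04 + 5.3703) = 1/263.41 = 0.003796

α₂ = 0.00380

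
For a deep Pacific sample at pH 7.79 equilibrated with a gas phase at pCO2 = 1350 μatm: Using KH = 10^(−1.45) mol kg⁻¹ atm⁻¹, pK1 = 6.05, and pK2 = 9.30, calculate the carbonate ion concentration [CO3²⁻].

[CO2*] = KH · pCO2 = 10^(−1.45) × 1350×10^-6 = 4.790×10^-5 mol/kg
α₀ = 1/(1 + K1/[H⁺] + K1K2/[H⁺]²) = 1/(1 + 10^+1.74 + 10^+0.23) = 0.01735
DIC = [CO2*]/α₀ = 4.790×10^-5 / 0.01735 = 2.762 mmol/kg
[CO3²⁻] = α₂·DIC; α₂ = 0.02946, so [CO3²⁻] = 0.02946 × 2.762 = 0.0813 mmol/kg

[CO3²⁻] = 0.0813 mmol/kg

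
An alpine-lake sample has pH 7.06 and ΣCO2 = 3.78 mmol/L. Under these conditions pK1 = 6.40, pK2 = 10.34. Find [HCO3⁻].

α₁ = 1 / (1 + [H⁺]/K1 + K2/[H⁺]) = 1 / (1 + 10^-0.66 + 10^-3.28)
   = 1 / (1 + 0.21878 + 0.00052481) = 1/1.2193 = 0.8201
[HCO3⁻] = α₁ × DIC = 0.8201 × 3.78 = 3.10 mmol/L

[HCO3⁻] = 3.10 mmol/L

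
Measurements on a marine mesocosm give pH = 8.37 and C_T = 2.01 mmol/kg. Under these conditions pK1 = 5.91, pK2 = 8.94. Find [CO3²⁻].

α₂ = 1 / (1 + [H⁺]/K2 + [H⁺]²/(K1K2)) = 1 / (1 + 10^+0.57 + 10^-1.89)
   = 1 / (1 + 3.7154 + 0.012882) = 1/4.7282 = 0.2115
[CO3²⁻] = α₂ × DIC = 0.2115 × 2.01 = 0.425 mmol/kg

[CO3²⁻] = 0.425 mmol/kg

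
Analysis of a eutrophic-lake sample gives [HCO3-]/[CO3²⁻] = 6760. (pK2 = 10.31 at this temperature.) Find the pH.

pH = 6.48

From K2 = [H⁺][CO3²⁻]/[HCO3-]:  pH = pK2 − log₁₀([HCO3-]/[CO3²⁻])
log₁₀(6760) = +3.830
pH = 10.31 − (+3.830) = 6.48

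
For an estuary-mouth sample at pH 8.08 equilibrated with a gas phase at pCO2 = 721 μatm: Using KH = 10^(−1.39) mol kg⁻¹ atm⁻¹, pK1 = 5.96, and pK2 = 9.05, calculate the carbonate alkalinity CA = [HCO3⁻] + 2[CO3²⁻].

CA = 4.70 mmol/kg

[CO2*] = KH · pCO2 = 10^(−1.39) × 721×10^-6 = 2.937×10^-5 mol/kg
α₀ = 1/(1 + K1/[H⁺] + K1K2/[H⁺]²) = 1/(1 + 10^+2.12 + 10^+1.15) = 0.006805
DIC = [CO2*]/α₀ = 2.937×10^-5 / 0.006805 = 4.316 mmol/kg
CA = (α₁ + 2α₂)·DIC = (0.8971 + 2×0.09612) × 4.316 = 4.70 mmol/kg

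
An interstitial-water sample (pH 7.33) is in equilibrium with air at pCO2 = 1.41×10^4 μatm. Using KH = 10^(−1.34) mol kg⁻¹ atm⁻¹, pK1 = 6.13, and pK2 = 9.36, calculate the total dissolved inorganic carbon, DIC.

DIC = 11.0 mmol/kg

[CO2*] = KH · pCO2 = 10^(−1.34) × 1.41×10^4×10^-6 = 6.445×10^-4 mol/kg
α₀ = 1/(1 + K1/[H⁺] + K1K2/[H⁺]²) = 1/(1 + 10^+1.20 + 10^-0.83) = 0.05883
DIC = [CO2*]/α₀ = 6.445×10^-4 / 0.05883 = 11.0 mmol/kg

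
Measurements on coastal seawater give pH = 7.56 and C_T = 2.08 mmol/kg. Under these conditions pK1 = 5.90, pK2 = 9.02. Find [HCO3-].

[HCO3⁻] = 1.97 mmol/kg

α₁ = 1 / (1 + [H⁺]/K1 + K2/[H⁺]) = 1 / (1 + 10^-1.66 + 10^-1.46)
   = 1 / (1 + 0.021878 + 0.034674) = 1/1.0566 = 0.9465
[HCO3⁻] = α₁ × DIC = 0.9465 × 2.08 = 1.97 mmol/kg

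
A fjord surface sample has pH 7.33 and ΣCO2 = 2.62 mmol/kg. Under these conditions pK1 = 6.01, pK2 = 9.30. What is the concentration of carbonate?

[CO3²⁻] = 0.0265 mmol/kg

α₂ = 1 / (1 + [H⁺]/K2 + [H⁺]²/(K1K2)) = 1 / (1 + 10^+1.97 + 10^+0.65)
   = 1 / (1 + 93.325 + 4.4668) = 1/98.792 = 0.01012
[CO3²⁻] = α₂ × DIC = 0.01012 × 2.62 = 0.0265 mmol/kg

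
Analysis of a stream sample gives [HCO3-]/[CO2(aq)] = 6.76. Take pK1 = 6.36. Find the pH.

From K1 = [H⁺][HCO3-]/[CO2(aq)]:  pH = pK1 + log₁₀([HCO3-]/[CO2(aq)])
log₁₀(6.76) = +0.830
pH = 6.36 + (+0.830) = 7.19

pH = 7.19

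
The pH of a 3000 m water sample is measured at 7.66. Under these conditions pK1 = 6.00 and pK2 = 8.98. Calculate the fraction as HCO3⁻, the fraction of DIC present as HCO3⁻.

α₁ = 0.935

α₁ = 1 / (1 + [H⁺]/K1 + K2/[H⁺]) = 1 / (1 + 10^-1.66 + 10^-1.32)
   = 1 / (1 + 0.021878 + 0.047863) = 1/1.0697 = 0.9348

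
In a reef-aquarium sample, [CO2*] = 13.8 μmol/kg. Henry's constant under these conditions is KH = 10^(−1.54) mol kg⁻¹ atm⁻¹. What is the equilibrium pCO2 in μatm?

pCO2 = 478 μatm

KH = 10^(−1.54) = 2.884×10^-2 mol kg⁻¹ atm⁻¹
pCO2 = [CO2*]/KH = 13.8×10^-6 / 2.884×10^-2 = 4.78×10^-4 atm = 478 μatm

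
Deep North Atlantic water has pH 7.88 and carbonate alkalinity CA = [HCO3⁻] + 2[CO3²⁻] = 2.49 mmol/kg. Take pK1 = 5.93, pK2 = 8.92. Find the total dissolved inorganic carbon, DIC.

DIC = 2.32 mmol/kg

CA = [HCO3⁻] + 2[CO3²⁻] = (α₁ + 2α₂)·DIC
At pH 7.88: [H⁺]/K1 = 10^-1.95 = 0.011220, K2/[H⁺] = 10^-1.04 = 0.091201
α₁ = 1/(1 + 0.011220 + 0.091201) = 1/1.1024 = 0.9071; α₂ = α₁·K2/[H⁺] = 0.08273
α₁ + 2α₂ = 1.0726
DIC = CA / (α₁ + 2α₂) = 2.49 / 1.0726 = 2.32 mmol/kg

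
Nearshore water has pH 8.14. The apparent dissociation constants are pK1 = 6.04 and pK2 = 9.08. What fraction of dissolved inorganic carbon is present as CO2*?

α₀ = 0.00707

α₀ = 1 / (1 + K1/[H⁺] + K1K2/[H⁺]²) = 1 / (1 + 10^+2.10 + 10^+1.16)
   = 1 / (1 + 125.89 + 14.454) = 1/141.35 = 0.007075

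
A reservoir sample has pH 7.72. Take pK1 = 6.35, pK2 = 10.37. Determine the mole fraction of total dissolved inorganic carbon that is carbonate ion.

α₂ = 0.00214

α₂ = 1 / (1 + [H⁺]/K2 + [H⁺]²/(K1K2)) = 1 / (1 + 10^+2.65 + 10^+1.28)
   = 1 / (1 + 446.68 + 19.055) = 1/466.74 = 0.002143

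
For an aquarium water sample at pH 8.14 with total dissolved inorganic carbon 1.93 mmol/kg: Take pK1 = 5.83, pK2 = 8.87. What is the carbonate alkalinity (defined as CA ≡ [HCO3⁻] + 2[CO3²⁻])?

CA = 2.22 mmol/kg

CA = [HCO3⁻] + 2[CO3²⁻] = (α₁ + 2α₂)·DIC
At pH 8.14: [H⁺]/K1 = 10^-2.31 = 0.0048978, K2/[H⁺] = 10^-0.73 = 0.18621
α₁ = 1/(1 + 0.0048978 + 0.18621) = 1/1.1911 = 0.8396; α₂ = α₁·K2/[H⁺] = 0.1563
α₁ + 2α₂ = 1.1522
CA = 1.1522 × 1.93 = 2.22 mmol/kg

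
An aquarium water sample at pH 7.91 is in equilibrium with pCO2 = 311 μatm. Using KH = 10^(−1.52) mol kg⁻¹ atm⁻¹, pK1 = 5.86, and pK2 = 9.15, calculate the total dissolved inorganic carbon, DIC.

DIC = 1.12 mmol/kg

[CO2*] = KH · pCO2 = 10^(−1.52) × 311×10^-6 = 9.392×10^-6 mol/kg
α₀ = 1/(1 + K1/[H⁺] + K1K2/[H⁺]²) = 1/(1 + 10^+2.05 + 10^+0.81) = 0.008357
DIC = [CO2*]/α₀ = 9.392×10^-6 / 0.008357 = 1.12 mmol/kg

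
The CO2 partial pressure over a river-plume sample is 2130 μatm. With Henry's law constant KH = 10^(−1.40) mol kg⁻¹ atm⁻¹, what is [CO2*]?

[CO2*] = 84.8 μmol/kg

KH = 10^(−1.40) = 3.981×10^-2 mol kg⁻¹ atm⁻¹
[CO2*] = KH · pCO2 = 3.981×10^-2 × 2130×10^-6 atm = 8.48×10^-5 mol/kg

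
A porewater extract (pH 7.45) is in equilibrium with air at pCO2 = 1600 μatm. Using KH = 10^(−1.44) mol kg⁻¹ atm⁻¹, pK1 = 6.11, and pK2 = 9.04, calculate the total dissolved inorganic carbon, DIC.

[CO2*] = KH · pCO2 = 10^(−1.44) × 1600×10^-6 = 5.809×10^-5 mol/kg
α₀ = 1/(1 + K1/[H⁺] + K1K2/[H⁺]²) = 1/(1 + 10^+1.34 + 10^-0.25) = 0.04266
DIC = [CO2*]/α₀ = 5.809×10^-5 / 0.04266 = 1.36 mmol/kg

DIC = 1.36 mmol/kg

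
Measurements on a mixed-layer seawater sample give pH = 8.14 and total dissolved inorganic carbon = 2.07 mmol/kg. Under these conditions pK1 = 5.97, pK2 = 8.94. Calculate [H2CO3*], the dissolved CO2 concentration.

α₀ = 1 / (1 + K1/[H⁺] + K1K2/[H⁺]²) = 1 / (1 + 10^+2.17 + 10^+1.37)
   = 1 / (1 + 147.91 + 23.442) = 1/172.35 = 0.005802
[CO2*] = α₀ × DIC = 0.005802 × 2.07 = 0.0120 mmol/kg = 12.0 μmol/kg

[CO2*] = 12.0 μmol/kg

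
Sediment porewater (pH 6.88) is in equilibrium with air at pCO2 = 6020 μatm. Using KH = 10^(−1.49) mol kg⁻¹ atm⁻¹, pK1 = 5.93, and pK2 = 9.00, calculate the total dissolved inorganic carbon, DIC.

[CO2*] = KH · pCO2 = 10^(−1.49) × 6020×10^-6 = 1.948×10^-4 mol/kg
α₀ = 1/(1 + K1/[H⁺] + K1K2/[H⁺]²) = 1/(1 + 10^+0.95 + 10^-1.17) = 0.1002
DIC = [CO2*]/α₀ = 1.948×10^-4 / 0.1002 = 1.94 mmol/kg

DIC = 1.94 mmol/kg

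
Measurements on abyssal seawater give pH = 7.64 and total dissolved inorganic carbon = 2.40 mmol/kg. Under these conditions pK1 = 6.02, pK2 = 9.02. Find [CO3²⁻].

[CO3²⁻] = 0.0939 mmol/kg

α₂ = 1 / (1 + [H⁺]/K2 + [H⁺]²/(K1K2)) = 1 / (1 + 10^+1.38 + 10^-0.24)
   = 1 / (1 + 23.988 + 0.57544) = 1/25.564 = 0.03912
[CO3²⁻] = α₂ × DIC = 0.03912 × 2.40 = 0.0939 mmol/kg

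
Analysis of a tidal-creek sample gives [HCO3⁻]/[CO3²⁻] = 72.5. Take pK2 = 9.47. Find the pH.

pH = 7.61

From K2 = [H⁺][CO3²⁻]/[HCO3⁻]:  pH = pK2 − log₁₀([HCO3⁻]/[CO3²⁻])
log₁₀(72.5) = +1.860
pH = 9.47 − (+1.860) = 7.61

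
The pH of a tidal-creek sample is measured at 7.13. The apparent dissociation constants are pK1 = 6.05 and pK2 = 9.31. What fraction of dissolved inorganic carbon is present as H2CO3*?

α₀ = 1 / (1 + K1/[H⁺] + K1K2/[H⁺]²) = 1 / (1 + 10^+1.08 + 10^-1.10)
   = 1 / (1 + 12.023 + 0.079433) = 1/13.102 = 0.07632

α₀ = 0.0763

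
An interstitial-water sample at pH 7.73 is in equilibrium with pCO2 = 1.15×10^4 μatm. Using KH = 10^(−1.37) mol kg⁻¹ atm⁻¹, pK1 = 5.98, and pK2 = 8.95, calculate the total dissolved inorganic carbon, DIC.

DIC = 29.7 mmol/kg

[CO2*] = KH · pCO2 = 10^(−1.37) × 1.15×10^4×10^-6 = 4.906×10^-4 mol/kg
α₀ = 1/(1 + K1/[H⁺] + K1K2/[H⁺]²) = 1/(1 + 10^+1.75 + 10^+0.53) = 0.01650
DIC = [CO2*]/α₀ = 4.906×10^-4 / 0.01650 = 29.7 mmol/kg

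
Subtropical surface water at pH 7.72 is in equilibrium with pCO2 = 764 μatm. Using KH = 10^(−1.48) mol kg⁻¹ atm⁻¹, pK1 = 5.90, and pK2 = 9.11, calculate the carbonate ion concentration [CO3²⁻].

[CO2*] = KH · pCO2 = 10^(−1.48) × 764×10^-6 = 2.530×10^-5 mol/kg
α₀ = 1/(1 + K1/[H⁺] + K1K2/[H⁺]²) = 1/(1 + 10^+1.82 + 10^+0.43) = 0.01433
DIC = [CO2*]/α₀ = 2.530×10^-5 / 0.01433 = 1.765 mmol/kg
[CO3²⁻] = α₂·DIC; α₂ = 0.03858, so [CO3²⁻] = 0.03858 × 1.765 = 0.0681 mmol/kg

[CO3²⁻] = 0.0681 mmol/kg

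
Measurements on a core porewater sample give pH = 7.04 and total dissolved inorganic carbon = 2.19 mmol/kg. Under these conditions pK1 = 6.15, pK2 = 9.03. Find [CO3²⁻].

α₂ = 1 / (1 + [H⁺]/K2 + [H⁺]²/(K1K2)) = 1 / (1 + 10^+1.99 + 10^+1.10)
   = 1 / (1 + 97.724 + 12.589) = 1/111.31 = 0.008984
[CO3²⁻] = α₂ × DIC = 0.008984 × 2.19 = 0.0197 mmol/kg = 19.7 μmol/kg

[CO3²⁻] = 19.7 μmol/kg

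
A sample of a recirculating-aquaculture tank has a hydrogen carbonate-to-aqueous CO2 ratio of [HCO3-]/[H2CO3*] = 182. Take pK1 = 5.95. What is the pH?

pH = 8.21

From K1 = [H⁺][HCO3-]/[H2CO3*]:  pH = pK1 + log₁₀([HCO3-]/[H2CO3*])
log₁₀(182) = +2.260
pH = 5.95 + (+2.260) = 8.21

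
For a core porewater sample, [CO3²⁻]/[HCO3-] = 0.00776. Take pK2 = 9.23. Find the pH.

pH = 7.12

From K2 = [H⁺][CO3²⁻]/[HCO3-]:  pH = pK2 + log₁₀([CO3²⁻]/[HCO3-])
log₁₀(0.00776) = -2.110
pH = 9.23 + (-2.110) = 7.12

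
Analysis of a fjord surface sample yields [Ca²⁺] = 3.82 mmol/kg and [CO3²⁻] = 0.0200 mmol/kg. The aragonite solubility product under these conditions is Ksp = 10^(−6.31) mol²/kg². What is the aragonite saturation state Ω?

Ω = 0.156

Ksp = 10^(−6.31) = 4.898×10^-7
Ω = [Ca²⁺][CO3²⁻]/Ksp = (3.82×10^-3)(0.0200×10^-3) / 4.898×10^-7 = 0.156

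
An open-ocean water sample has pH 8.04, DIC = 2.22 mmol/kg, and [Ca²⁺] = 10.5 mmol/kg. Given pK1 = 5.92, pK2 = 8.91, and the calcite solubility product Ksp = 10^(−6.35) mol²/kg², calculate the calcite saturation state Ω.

Ω = 6.16

α₂ = 1 / (1 + [H⁺]/K2 + [H⁺]²/(K1K2)) = 1 / (1 + 10^+0.87 + 10^-1.25)
   = 1 / (1 + 7.4131 + 0.056234) = 1/8.4693 = 0.1181
[CO3²⁻] = α₂ × DIC = 0.1181 × 2.22 = 0.2621 mmol/kg
Ksp = 10^(−6.35) = 4.467×10^-7
Ω = [Ca²⁺][CO3²⁻]/Ksp = (10.5×10^-3)(2.621×10^-4) / 4.467×10^-7 = 6.16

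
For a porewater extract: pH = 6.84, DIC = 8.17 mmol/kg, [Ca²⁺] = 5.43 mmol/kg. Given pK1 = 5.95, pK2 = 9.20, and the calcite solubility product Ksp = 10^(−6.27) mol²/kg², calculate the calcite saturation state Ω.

α₂ = 1 / (1 + [H⁺]/K2 + [H⁺]²/(K1K2)) = 1 / (1 + 10^+2.36 + 10^+1.47)
   = 1 / (1 + 229.09 + 29.512) = 1/259.60 = 0.003852
[CO3²⁻] = α₂ × DIC = 0.003852 × 8.17 = 0.03147 mmol/kg
Ksp = 10^(−6.27) = 5.370×10^-7
Ω = [Ca²⁺][CO3²⁻]/Ksp = (5.43×10^-3)(3.147×10^-5) / 5.370×10^-7 = 0.318

Ω = 0.318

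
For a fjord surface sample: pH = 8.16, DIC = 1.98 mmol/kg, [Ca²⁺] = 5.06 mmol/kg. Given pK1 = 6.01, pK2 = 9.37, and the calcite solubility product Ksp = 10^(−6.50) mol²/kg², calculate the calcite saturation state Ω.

Ω = 1.83

α₂ = 1 / (1 + [H⁺]/K2 + [H⁺]²/(K1K2)) = 1 / (1 + 10^+1.21 + 10^-0.94)
   = 1 / (1 + 16.218 + 0.11482) = 1/17.333 = 0.05769
[CO3²⁻] = α₂ × DIC = 0.05769 × 1.98 = 0.1142 mmol/kg
Ksp = 10^(−6.50) = 3.162×10^-7
Ω = [Ca²⁺][CO3²⁻]/Ksp = (5.06×10^-3)(1.142×10^-4) / 3.162×10^-7 = 1.83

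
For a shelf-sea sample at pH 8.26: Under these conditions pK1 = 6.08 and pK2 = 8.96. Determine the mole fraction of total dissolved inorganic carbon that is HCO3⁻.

α₁ = 0.829

α₁ = 1 / (1 + [H⁺]/K1 + K2/[H⁺]) = 1 / (1 + 10^-2.18 + 10^-0.70)
   = 1 / (1 + 0.0066069 + 0.19953) = 1/1.2061 = 0.8291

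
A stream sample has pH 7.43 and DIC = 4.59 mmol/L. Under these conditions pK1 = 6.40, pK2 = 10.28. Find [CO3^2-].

α₂ = 1 / (1 + [H⁺]/K2 + [H⁺]²/(K1K2)) = 1 / (1 + 10^+2.85 + 10^+1.82)
   = 1 / (1 + 707.95 + 66.069) = 1/775.02 = 0.001290
[CO3²⁻] = α₂ × DIC = 0.001290 × 4.59 = 0.00592 mmol/L = 5.92 μmol/L

[CO3²⁻] = 5.92 μmol/L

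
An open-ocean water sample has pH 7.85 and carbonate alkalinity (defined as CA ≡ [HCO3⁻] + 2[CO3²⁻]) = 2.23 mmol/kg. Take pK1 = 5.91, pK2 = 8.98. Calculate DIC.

CA = [HCO3⁻] + 2[CO3²⁻] = (α₁ + 2α₂)·DIC
At pH 7.85: [H⁺]/K1 = 10^-1.94 = 0.011482, K2/[H⁺] = 10^-1.13 = 0.074131
α₁ = 1/(1 + 0.011482 + 0.074131) = 1/1.0856 = 0.9211; α₂ = α₁·K2/[H⁺] = 0.06828
α₁ + 2α₂ = 1.0577
DIC = CA / (α₁ + 2α₂) = 2.23 / 1.0577 = 2.11 mmol/kg

DIC = 2.11 mmol/kg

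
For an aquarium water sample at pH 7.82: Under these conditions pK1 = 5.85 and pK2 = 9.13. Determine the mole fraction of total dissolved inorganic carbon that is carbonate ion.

α₂ = 0.0462

α₂ = 1 / (1 + [H⁺]/K2 + [H⁺]²/(K1K2)) = 1 / (1 + 10^+1.31 + 10^-0.66)
   = 1 / (1 + 20.417 + 0.21878) = 1/21.636 = 0.04622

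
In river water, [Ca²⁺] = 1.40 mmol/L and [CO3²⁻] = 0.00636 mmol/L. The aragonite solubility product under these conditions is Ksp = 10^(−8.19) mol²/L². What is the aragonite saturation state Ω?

Ω = 1.38

Ksp = 10^(−8.19) = 6.457×10^-9
Ω = [Ca²⁺][CO3²⁻]/Ksp = (1.40×10^-3)(0.00636×10^-3) / 6.457×10^-9 = 1.38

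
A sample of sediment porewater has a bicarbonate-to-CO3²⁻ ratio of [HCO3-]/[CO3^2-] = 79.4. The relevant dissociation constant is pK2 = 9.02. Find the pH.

From K2 = [H⁺][CO3^2-]/[HCO3-]:  pH = pK2 − log₁₀([HCO3-]/[CO3^2-])
log₁₀(79.4) = +1.900
pH = 9.02 − (+1.900) = 7.12

pH = 7.12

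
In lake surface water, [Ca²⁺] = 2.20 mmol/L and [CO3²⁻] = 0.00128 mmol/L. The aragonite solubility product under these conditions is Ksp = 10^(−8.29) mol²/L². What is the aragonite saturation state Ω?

Ω = 0.549

Ksp = 10^(−8.29) = 5.129×10^-9
Ω = [Ca²⁺][CO3²⁻]/Ksp = (2.20×10^-3)(0.00128×10^-3) / 5.129×10^-9 = 0.549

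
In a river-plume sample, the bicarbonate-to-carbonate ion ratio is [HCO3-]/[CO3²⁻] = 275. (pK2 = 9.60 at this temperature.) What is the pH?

pH = 7.16

From K2 = [H⁺][CO3²⁻]/[HCO3-]:  pH = pK2 − log₁₀([HCO3-]/[CO3²⁻])
log₁₀(275) = +2.439
pH = 9.60 − (+2.439) = 7.16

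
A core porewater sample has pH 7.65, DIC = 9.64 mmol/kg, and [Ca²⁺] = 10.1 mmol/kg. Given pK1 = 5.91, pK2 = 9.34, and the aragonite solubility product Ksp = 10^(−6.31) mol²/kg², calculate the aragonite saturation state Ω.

Ω = 3.91

α₂ = 1 / (1 + [H⁺]/K2 + [H⁺]²/(K1K2)) = 1 / (1 + 10^+1.69 + 10^-0.05)
   = 1 / (1 + 48.978 + 0.89125) = 1/50.869 = 0.01966
[CO3²⁻] = α₂ × DIC = 0.01966 × 9.64 = 0.1895 mmol/kg
Ksp = 10^(−6.31) = 4.898×10^-7
Ω = [Ca²⁺][CO3²⁻]/Ksp = (10.1×10^-3)(1.895×10^-4) / 4.898×10^-7 = 3.91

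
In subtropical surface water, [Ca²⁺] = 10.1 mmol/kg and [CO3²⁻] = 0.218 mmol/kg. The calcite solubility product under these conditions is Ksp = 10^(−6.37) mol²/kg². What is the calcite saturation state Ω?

Ksp = 10^(−6.37) = 4.266×10^-7
Ω = [Ca²⁺][CO3²⁻]/Ksp = (10.1×10^-3)(0.218×10^-3) / 4.266×10^-7 = 5.16

Ω = 5.16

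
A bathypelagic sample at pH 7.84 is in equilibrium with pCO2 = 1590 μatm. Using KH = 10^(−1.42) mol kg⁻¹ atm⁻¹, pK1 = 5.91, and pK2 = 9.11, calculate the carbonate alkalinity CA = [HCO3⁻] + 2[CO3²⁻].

CA = 5.70 mmol/kg

[CO2*] = KH · pCO2 = 10^(−1.42) × 1590×10^-6 = 6.045×10^-5 mol/kg
α₀ = 1/(1 + K1/[H⁺] + K1K2/[H⁺]²) = 1/(1 + 10^+1.93 + 10^+0.66) = 0.01103
DIC = [CO2*]/α₀ = 6.045×10^-5 / 0.01103 = 5.482 mmol/kg
CA = (α₁ + 2α₂)·DIC = (0.9386 + 2×0.05040) × 5.482 = 5.70 mmol/kg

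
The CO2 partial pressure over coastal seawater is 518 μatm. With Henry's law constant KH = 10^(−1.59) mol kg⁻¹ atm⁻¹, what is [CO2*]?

KH = 10^(−1.59) = 2.570×10^-2 mol kg⁻¹ atm⁻¹
[CO2*] = KH · pCO2 = 2.570×10^-2 × 518×10^-6 atm = 1.33×10^-5 mol/kg

[CO2*] = 13.3 μmol/kg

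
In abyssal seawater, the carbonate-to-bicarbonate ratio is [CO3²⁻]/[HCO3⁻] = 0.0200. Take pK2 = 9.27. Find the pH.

pH = 7.57

From K2 = [H⁺][CO3²⁻]/[HCO3⁻]:  pH = pK2 + log₁₀([CO3²⁻]/[HCO3⁻])
log₁₀(0.0200) = -1.699
pH = 9.27 + (-1.699) = 7.57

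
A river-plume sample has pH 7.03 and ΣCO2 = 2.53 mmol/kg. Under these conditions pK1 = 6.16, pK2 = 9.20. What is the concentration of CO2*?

α₀ = 1 / (1 + K1/[H⁺] + K1K2/[H⁺]²) = 1 / (1 + 10^+0.87 + 10^-1.30)
   = 1 / (1 + 7.4131 + 0.050119) = 1/8.4632 = 0.1182
[CO2*] = α₀ × DIC = 0.1182 × 2.53 = 0.299 mmol/kg

[CO2*] = 0.299 mmol/kg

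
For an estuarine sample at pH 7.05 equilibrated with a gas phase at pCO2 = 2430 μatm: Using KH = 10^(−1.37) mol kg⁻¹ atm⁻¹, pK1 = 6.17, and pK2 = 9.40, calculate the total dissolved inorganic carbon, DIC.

[CO2*] = KH · pCO2 = 10^(−1.37) × 2430×10^-6 = 1.037×10^-4 mol/kg
α₀ = 1/(1 + K1/[H⁺] + K1K2/[H⁺]²) = 1/(1 + 10^+0.88 + 10^-1.47) = 0.1160
DIC = [CO2*]/α₀ = 1.037×10^-4 / 0.1160 = 0.894 mmol/kg

DIC = 0.894 mmol/kg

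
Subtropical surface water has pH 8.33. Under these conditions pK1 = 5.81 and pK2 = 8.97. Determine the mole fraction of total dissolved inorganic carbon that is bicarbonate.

α₁ = 0.812

α₁ = 1 / (1 + [H⁺]/K1 + K2/[H⁺]) = 1 / (1 + 10^-2.52 + 10^-0.64)
   = 1 / (1 + 0.0030200 + 0.22909) = 1/1.2321 = 0.8116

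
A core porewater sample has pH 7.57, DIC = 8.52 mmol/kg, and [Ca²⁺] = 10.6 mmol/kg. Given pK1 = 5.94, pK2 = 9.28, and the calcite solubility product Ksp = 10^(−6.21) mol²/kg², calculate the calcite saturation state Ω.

α₂ = 1 / (1 + [H⁺]/K2 + [H⁺]²/(K1K2)) = 1 / (1 + 10^+1.71 + 10^+0.08)
   = 1 / (1 + 51.286 + 1.2023) = 1/53.488 = 0.01870
[CO3²⁻] = α₂ × DIC = 0.01870 × 8.52 = 0.1593 mmol/kg
Ksp = 10^(−6.21) = 6.166×10^-7
Ω = [Ca²⁺][CO3²⁻]/Ksp = (10.6×10^-3)(1.593×10^-4) / 6.166×10^-7 = 2.74

Ω = 2.74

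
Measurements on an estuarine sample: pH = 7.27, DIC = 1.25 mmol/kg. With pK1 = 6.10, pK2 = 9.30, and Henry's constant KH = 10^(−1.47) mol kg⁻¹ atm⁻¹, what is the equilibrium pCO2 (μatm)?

pCO2 = 2320 μatm

α₀ = 1 / (1 + K1/[H⁺] + K1K2/[H⁺]²) = 1 / (1 + 10^+1.17 + 10^-0.86)
   = 1 / (1 + 14.791 + 0.13804) = 1/15.929 = 0.06278
[CO2*] = α₀ × DIC = 0.06278 × 1.25 = 0.07847 mmol/kg
pCO2 = [CO2*]/KH = 7.847×10^-5 / 3.388×10^-2 = 2320 μatm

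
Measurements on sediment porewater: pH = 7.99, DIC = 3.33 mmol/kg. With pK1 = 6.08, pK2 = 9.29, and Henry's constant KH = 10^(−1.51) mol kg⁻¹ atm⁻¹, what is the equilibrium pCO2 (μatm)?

α₀ = 1 / (1 + K1/[H⁺] + K1K2/[H⁺]²) = 1 / (1 + 10^+1.91 + 10^+0.61)
   = 1 / (1 + 81.283 + 4.0738) = 1/86.357 = 0.01158
[CO2*] = α₀ × DIC = 0.01158 × 3.33 = 0.03856 mmol/kg
pCO2 = [CO2*]/KH = 3.856×10^-5 / 3.090×10^-2 = 1250 μatm

pCO2 = 1250 μatm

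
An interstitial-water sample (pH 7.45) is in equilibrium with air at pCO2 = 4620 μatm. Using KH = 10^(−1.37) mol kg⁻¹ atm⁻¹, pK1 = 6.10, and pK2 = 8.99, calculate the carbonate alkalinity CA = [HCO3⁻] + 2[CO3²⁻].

[CO2*] = KH · pCO2 = 10^(−1.37) × 4620×10^-6 = 1.971×10^-4 mol/kg
α₀ = 1/(1 + K1/[H⁺] + K1K2/[H⁺]²) = 1/(1 + 10^+1.35 + 10^-0.19) = 0.04161
DIC = [CO2*]/α₀ = 1.971×10^-4 / 0.04161 = 4.736 mmol/kg
CA = (α₁ + 2α₂)·DIC = (0.9315 + 2×0.02687) × 4.736 = 4.67 mmol/kg

CA = 4.67 mmol/kg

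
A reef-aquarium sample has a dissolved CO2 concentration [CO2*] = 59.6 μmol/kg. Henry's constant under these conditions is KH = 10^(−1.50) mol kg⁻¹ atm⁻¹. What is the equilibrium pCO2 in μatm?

KH = 10^(−1.50) = 3.162×10^-2 mol kg⁻¹ atm⁻¹
pCO2 = [CO2*]/KH = 59.6×10^-6 / 3.162×10^-2 = 1.88×10^-3 atm = 1880 μatm

pCO2 = 1880 μatm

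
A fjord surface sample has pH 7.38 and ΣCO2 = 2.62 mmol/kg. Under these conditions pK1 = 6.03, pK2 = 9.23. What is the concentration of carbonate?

α₂ = 1 / (1 + [H⁺]/K2 + [H⁺]²/(K1K2)) = 1 / (1 + 10^+1.85 + 10^+0.50)
   = 1 / (1 + 70.795 + 3.1623) = 1/74.957 = 0.01334
[CO3²⁻] = α₂ × DIC = 0.01334 × 2.62 = 0.0350 mmol/kg

[CO3²⁻] = 0.0350 mmol/kg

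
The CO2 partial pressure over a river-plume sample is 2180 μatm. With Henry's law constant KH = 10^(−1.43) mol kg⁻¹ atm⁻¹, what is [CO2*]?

KH = 10^(−1.43) = 3.715×10^-2 mol kg⁻¹ atm⁻¹
[CO2*] = KH · pCO2 = 3.715×10^-2 × 2180×10^-6 atm = 8.10×10^-5 mol/kg

[CO2*] = 81.0 μmol/kg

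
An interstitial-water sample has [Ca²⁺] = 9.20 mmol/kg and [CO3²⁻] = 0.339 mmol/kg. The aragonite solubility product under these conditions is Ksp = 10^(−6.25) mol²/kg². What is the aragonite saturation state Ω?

Ksp = 10^(−6.25) = 5.623×10^-7
Ω = [Ca²⁺][CO3²⁻]/Ksp = (9.20×10^-3)(0.339×10^-3) / 5.623×10^-7 = 5.55

Ω = 5.55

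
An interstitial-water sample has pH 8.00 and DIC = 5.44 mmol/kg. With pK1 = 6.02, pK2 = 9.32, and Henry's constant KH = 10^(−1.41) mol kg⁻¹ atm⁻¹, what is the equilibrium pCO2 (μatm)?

α₀ = 1 / (1 + K1/[H⁺] + K1K2/[H⁺]²) = 1 / (1 + 10^+1.98 + 10^+0.66)
   = 1 / (1 + 95.499 + 4.5709) = 1/101.07 = 0.009894
[CO2*] = α₀ × DIC = 0.009894 × 5.44 = 0.05382 mmol/kg
pCO2 = [CO2*]/KH = 5.382×10^-5 / 3.890×10^-2 = 1380 μatm

pCO2 = 1380 μatm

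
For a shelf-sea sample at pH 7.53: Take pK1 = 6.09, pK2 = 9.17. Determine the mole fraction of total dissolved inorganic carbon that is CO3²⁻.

α₂ = 1 / (1 + [H⁺]/K2 + [H⁺]²/(K1K2)) = 1 / (1 + 10^+1.64 + 10^+0.20)
   = 1 / (1 + 43.652 + 1.5849) = 1/46.236 = 0.02163

α₂ = 0.0216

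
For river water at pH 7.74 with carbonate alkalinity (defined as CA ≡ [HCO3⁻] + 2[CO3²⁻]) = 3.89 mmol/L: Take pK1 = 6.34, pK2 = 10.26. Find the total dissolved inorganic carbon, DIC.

DIC = 4.03 mmol/L

CA = [HCO3⁻] + 2[CO3²⁻] = (α₁ + 2α₂)·DIC
At pH 7.74: [H⁺]/K1 = 10^-1.40 = 0.039811, K2/[H⁺] = 10^-2.52 = 0.0030200
α₁ = 1/(1 + 0.039811 + 0.0030200) = 1/1.0428 = 0.9589; α₂ = α₁·K2/[H⁺] = 0.002896
α₁ + 2α₂ = 0.9647
DIC = CA / (α₁ + 2α₂) = 3.89 / 0.9647 = 4.03 mmol/L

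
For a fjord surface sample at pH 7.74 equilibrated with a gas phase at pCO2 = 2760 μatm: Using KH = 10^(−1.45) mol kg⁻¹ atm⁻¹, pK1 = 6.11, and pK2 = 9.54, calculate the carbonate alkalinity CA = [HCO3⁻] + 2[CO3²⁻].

[CO2*] = KH · pCO2 = 10^(−1.45) × 2760×10^-6 = 9.793×10^-5 mol/kg
α₀ = 1/(1 + K1/[H⁺] + K1K2/[H⁺]²) = 1/(1 + 10^+1.63 + 10^-0.17) = 0.02256
DIC = [CO2*]/α₀ = 9.793×10^-5 / 0.02256 = 4.342 mmol/kg
CA = (α₁ + 2α₂)·DIC = (0.9622 + 2×0.01525) × 4.342 = 4.31 mmol/kg

CA = 4.31 mmol/kg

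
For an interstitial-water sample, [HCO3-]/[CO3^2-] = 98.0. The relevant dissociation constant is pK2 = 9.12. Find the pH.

pH = 7.13

From K2 = [H⁺][CO3^2-]/[HCO3-]:  pH = pK2 − log₁₀([HCO3-]/[CO3^2-])
log₁₀(98.0) = +1.991
pH = 9.12 − (+1.991) = 7.13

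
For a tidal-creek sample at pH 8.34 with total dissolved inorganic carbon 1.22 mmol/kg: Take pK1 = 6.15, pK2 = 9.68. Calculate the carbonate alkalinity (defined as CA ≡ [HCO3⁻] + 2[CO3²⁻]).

CA = 1.27 mmol/kg

CA = [HCO3⁻] + 2[CO3²⁻] = (α₁ + 2α₂)·DIC
At pH 8.34: [H⁺]/K1 = 10^-2.19 = 0.0064565, K2/[H⁺] = 10^-1.34 = 0.045709
α₁ = 1/(1 + 0.0064565 + 0.045709) = 1/1.0522 = 0.9504; α₂ = α₁·K2/[H⁺] = 0.04344
α₁ + 2α₂ = 1.0373
CA = 1.0373 × 1.22 = 1.27 mmol/kg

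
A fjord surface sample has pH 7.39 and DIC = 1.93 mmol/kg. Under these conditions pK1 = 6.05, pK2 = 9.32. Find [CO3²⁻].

α₂ = 1 / (1 + [H⁺]/K2 + [H⁺]²/(K1K2)) = 1 / (1 + 10^+1.93 + 10^+0.59)
   = 1 / (1 + 85.114 + 3.8905) = 1/90.004 = 0.01111
[CO3²⁻] = α₂ × DIC = 0.01111 × 1.93 = 0.0214 mmol/kg

[CO3²⁻] = 0.0214 mmol/kg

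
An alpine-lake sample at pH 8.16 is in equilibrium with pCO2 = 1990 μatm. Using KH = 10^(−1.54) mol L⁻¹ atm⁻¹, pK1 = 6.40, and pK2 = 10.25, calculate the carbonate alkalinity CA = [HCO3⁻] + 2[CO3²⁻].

CA = 3.36 mmol/L

[CO2*] = KH · pCO2 = 10^(−1.54) × 1990×10^-6 = 5.739×10^-5 mol/L
α₀ = 1/(1 + K1/[H⁺] + K1K2/[H⁺]²) = 1/(1 + 10^+1.76 + 10^-0.33) = 0.01695
DIC = [CO2*]/α₀ = 5.739×10^-5 / 0.01695 = 3.387 mmol/L
CA = (α₁ + 2α₂)·DIC = (0.9751 + 2×0.007926) × 3.387 = 3.36 mmol/L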